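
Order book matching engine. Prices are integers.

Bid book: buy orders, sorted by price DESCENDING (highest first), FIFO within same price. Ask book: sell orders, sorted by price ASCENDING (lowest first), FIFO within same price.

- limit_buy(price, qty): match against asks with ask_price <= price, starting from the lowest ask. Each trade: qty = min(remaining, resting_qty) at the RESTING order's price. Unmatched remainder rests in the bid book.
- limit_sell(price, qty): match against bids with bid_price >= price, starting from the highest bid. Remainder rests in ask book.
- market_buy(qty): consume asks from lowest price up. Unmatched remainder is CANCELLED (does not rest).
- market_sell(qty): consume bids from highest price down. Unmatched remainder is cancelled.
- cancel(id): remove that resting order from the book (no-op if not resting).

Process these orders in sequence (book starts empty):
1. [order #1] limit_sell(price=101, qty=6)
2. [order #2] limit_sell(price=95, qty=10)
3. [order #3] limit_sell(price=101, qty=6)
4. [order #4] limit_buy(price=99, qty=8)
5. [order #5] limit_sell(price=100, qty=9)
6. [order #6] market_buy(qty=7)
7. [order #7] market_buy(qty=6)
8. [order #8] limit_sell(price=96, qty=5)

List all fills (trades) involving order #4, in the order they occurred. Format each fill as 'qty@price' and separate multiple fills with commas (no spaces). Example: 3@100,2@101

Answer: 8@95

Derivation:
After op 1 [order #1] limit_sell(price=101, qty=6): fills=none; bids=[-] asks=[#1:6@101]
After op 2 [order #2] limit_sell(price=95, qty=10): fills=none; bids=[-] asks=[#2:10@95 #1:6@101]
After op 3 [order #3] limit_sell(price=101, qty=6): fills=none; bids=[-] asks=[#2:10@95 #1:6@101 #3:6@101]
After op 4 [order #4] limit_buy(price=99, qty=8): fills=#4x#2:8@95; bids=[-] asks=[#2:2@95 #1:6@101 #3:6@101]
After op 5 [order #5] limit_sell(price=100, qty=9): fills=none; bids=[-] asks=[#2:2@95 #5:9@100 #1:6@101 #3:6@101]
After op 6 [order #6] market_buy(qty=7): fills=#6x#2:2@95 #6x#5:5@100; bids=[-] asks=[#5:4@100 #1:6@101 #3:6@101]
After op 7 [order #7] market_buy(qty=6): fills=#7x#5:4@100 #7x#1:2@101; bids=[-] asks=[#1:4@101 #3:6@101]
After op 8 [order #8] limit_sell(price=96, qty=5): fills=none; bids=[-] asks=[#8:5@96 #1:4@101 #3:6@101]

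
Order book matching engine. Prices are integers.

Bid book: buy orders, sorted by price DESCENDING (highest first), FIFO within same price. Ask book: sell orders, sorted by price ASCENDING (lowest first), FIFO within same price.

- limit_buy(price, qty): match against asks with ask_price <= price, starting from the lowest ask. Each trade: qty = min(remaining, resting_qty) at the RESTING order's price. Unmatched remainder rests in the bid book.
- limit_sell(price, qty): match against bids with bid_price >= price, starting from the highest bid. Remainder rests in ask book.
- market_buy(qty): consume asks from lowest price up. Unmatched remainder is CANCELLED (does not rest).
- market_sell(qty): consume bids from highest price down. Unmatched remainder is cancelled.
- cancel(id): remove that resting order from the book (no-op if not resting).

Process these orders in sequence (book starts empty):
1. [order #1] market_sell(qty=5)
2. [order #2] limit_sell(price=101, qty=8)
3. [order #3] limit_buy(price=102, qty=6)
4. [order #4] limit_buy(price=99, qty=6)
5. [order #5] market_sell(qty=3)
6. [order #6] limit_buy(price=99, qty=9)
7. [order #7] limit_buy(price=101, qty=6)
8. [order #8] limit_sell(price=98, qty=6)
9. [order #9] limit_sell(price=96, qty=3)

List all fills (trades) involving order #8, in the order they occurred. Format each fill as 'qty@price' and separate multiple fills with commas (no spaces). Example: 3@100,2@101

After op 1 [order #1] market_sell(qty=5): fills=none; bids=[-] asks=[-]
After op 2 [order #2] limit_sell(price=101, qty=8): fills=none; bids=[-] asks=[#2:8@101]
After op 3 [order #3] limit_buy(price=102, qty=6): fills=#3x#2:6@101; bids=[-] asks=[#2:2@101]
After op 4 [order #4] limit_buy(price=99, qty=6): fills=none; bids=[#4:6@99] asks=[#2:2@101]
After op 5 [order #5] market_sell(qty=3): fills=#4x#5:3@99; bids=[#4:3@99] asks=[#2:2@101]
After op 6 [order #6] limit_buy(price=99, qty=9): fills=none; bids=[#4:3@99 #6:9@99] asks=[#2:2@101]
After op 7 [order #7] limit_buy(price=101, qty=6): fills=#7x#2:2@101; bids=[#7:4@101 #4:3@99 #6:9@99] asks=[-]
After op 8 [order #8] limit_sell(price=98, qty=6): fills=#7x#8:4@101 #4x#8:2@99; bids=[#4:1@99 #6:9@99] asks=[-]
After op 9 [order #9] limit_sell(price=96, qty=3): fills=#4x#9:1@99 #6x#9:2@99; bids=[#6:7@99] asks=[-]

Answer: 4@101,2@99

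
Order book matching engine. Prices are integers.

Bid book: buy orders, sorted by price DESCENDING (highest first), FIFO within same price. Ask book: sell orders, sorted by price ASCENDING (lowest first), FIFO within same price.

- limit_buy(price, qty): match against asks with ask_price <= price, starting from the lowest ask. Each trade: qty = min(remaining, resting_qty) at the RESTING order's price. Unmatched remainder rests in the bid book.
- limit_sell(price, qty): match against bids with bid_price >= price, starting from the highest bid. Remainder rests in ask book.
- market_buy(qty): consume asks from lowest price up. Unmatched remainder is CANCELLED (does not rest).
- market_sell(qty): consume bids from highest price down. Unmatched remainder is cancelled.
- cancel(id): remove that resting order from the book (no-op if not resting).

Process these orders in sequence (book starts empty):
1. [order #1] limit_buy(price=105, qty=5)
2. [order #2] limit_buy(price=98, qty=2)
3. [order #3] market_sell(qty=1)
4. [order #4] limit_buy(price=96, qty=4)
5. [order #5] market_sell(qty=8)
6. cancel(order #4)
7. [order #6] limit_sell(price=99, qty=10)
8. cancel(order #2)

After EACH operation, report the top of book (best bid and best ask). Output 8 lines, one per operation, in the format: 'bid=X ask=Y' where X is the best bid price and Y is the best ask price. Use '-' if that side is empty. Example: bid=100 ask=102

Answer: bid=105 ask=-
bid=105 ask=-
bid=105 ask=-
bid=105 ask=-
bid=96 ask=-
bid=- ask=-
bid=- ask=99
bid=- ask=99

Derivation:
After op 1 [order #1] limit_buy(price=105, qty=5): fills=none; bids=[#1:5@105] asks=[-]
After op 2 [order #2] limit_buy(price=98, qty=2): fills=none; bids=[#1:5@105 #2:2@98] asks=[-]
After op 3 [order #3] market_sell(qty=1): fills=#1x#3:1@105; bids=[#1:4@105 #2:2@98] asks=[-]
After op 4 [order #4] limit_buy(price=96, qty=4): fills=none; bids=[#1:4@105 #2:2@98 #4:4@96] asks=[-]
After op 5 [order #5] market_sell(qty=8): fills=#1x#5:4@105 #2x#5:2@98 #4x#5:2@96; bids=[#4:2@96] asks=[-]
After op 6 cancel(order #4): fills=none; bids=[-] asks=[-]
After op 7 [order #6] limit_sell(price=99, qty=10): fills=none; bids=[-] asks=[#6:10@99]
After op 8 cancel(order #2): fills=none; bids=[-] asks=[#6:10@99]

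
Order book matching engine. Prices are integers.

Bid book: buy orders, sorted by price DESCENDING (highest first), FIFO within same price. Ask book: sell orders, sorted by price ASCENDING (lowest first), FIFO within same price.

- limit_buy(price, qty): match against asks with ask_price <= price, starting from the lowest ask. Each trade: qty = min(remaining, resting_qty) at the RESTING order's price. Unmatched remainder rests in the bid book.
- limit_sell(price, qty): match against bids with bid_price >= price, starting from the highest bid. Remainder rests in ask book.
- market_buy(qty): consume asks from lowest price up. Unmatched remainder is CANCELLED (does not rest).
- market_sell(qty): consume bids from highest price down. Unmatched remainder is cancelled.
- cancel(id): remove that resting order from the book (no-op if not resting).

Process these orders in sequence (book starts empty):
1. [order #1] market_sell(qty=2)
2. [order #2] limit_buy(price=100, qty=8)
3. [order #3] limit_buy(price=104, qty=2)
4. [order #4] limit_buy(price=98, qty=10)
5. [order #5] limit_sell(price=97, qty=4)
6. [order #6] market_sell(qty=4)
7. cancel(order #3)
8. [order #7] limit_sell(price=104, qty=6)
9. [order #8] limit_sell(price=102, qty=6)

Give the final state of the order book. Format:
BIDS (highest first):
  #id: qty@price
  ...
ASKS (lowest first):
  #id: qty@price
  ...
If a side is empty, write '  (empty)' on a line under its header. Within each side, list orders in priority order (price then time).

Answer: BIDS (highest first):
  #2: 2@100
  #4: 10@98
ASKS (lowest first):
  #8: 6@102
  #7: 6@104

Derivation:
After op 1 [order #1] market_sell(qty=2): fills=none; bids=[-] asks=[-]
After op 2 [order #2] limit_buy(price=100, qty=8): fills=none; bids=[#2:8@100] asks=[-]
After op 3 [order #3] limit_buy(price=104, qty=2): fills=none; bids=[#3:2@104 #2:8@100] asks=[-]
After op 4 [order #4] limit_buy(price=98, qty=10): fills=none; bids=[#3:2@104 #2:8@100 #4:10@98] asks=[-]
After op 5 [order #5] limit_sell(price=97, qty=4): fills=#3x#5:2@104 #2x#5:2@100; bids=[#2:6@100 #4:10@98] asks=[-]
After op 6 [order #6] market_sell(qty=4): fills=#2x#6:4@100; bids=[#2:2@100 #4:10@98] asks=[-]
After op 7 cancel(order #3): fills=none; bids=[#2:2@100 #4:10@98] asks=[-]
After op 8 [order #7] limit_sell(price=104, qty=6): fills=none; bids=[#2:2@100 #4:10@98] asks=[#7:6@104]
After op 9 [order #8] limit_sell(price=102, qty=6): fills=none; bids=[#2:2@100 #4:10@98] asks=[#8:6@102 #7:6@104]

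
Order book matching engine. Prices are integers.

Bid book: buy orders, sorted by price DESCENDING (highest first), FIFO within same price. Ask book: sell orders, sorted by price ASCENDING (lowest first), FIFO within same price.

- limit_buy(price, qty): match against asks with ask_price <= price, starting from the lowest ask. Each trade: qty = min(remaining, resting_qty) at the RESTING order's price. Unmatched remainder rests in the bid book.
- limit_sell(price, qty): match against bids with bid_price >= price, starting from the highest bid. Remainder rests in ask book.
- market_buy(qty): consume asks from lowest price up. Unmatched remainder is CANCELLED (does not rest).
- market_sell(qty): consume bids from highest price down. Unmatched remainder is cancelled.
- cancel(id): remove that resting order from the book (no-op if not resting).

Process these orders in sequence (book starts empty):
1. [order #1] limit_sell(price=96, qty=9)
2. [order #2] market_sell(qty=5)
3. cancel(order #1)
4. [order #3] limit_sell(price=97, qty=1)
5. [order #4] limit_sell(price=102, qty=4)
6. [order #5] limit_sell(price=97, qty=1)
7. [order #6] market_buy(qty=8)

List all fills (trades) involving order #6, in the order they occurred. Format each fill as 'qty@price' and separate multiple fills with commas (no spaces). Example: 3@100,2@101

After op 1 [order #1] limit_sell(price=96, qty=9): fills=none; bids=[-] asks=[#1:9@96]
After op 2 [order #2] market_sell(qty=5): fills=none; bids=[-] asks=[#1:9@96]
After op 3 cancel(order #1): fills=none; bids=[-] asks=[-]
After op 4 [order #3] limit_sell(price=97, qty=1): fills=none; bids=[-] asks=[#3:1@97]
After op 5 [order #4] limit_sell(price=102, qty=4): fills=none; bids=[-] asks=[#3:1@97 #4:4@102]
After op 6 [order #5] limit_sell(price=97, qty=1): fills=none; bids=[-] asks=[#3:1@97 #5:1@97 #4:4@102]
After op 7 [order #6] market_buy(qty=8): fills=#6x#3:1@97 #6x#5:1@97 #6x#4:4@102; bids=[-] asks=[-]

Answer: 1@97,1@97,4@102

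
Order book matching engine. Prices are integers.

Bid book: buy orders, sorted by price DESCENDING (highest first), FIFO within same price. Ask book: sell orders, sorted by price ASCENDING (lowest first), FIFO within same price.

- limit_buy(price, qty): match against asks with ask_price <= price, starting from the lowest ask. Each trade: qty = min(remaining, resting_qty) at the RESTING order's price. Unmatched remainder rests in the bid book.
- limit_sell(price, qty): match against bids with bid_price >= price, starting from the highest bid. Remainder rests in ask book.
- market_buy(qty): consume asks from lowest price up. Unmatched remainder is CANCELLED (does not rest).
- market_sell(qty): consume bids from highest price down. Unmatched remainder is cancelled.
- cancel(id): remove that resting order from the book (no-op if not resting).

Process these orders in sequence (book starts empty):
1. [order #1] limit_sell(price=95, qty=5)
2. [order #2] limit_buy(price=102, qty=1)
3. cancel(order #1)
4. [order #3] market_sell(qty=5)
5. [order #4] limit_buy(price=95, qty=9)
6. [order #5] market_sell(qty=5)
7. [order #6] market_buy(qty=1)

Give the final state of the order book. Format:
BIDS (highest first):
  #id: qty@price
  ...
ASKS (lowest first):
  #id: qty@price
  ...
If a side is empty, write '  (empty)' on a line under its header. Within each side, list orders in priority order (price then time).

Answer: BIDS (highest first):
  #4: 4@95
ASKS (lowest first):
  (empty)

Derivation:
After op 1 [order #1] limit_sell(price=95, qty=5): fills=none; bids=[-] asks=[#1:5@95]
After op 2 [order #2] limit_buy(price=102, qty=1): fills=#2x#1:1@95; bids=[-] asks=[#1:4@95]
After op 3 cancel(order #1): fills=none; bids=[-] asks=[-]
After op 4 [order #3] market_sell(qty=5): fills=none; bids=[-] asks=[-]
After op 5 [order #4] limit_buy(price=95, qty=9): fills=none; bids=[#4:9@95] asks=[-]
After op 6 [order #5] market_sell(qty=5): fills=#4x#5:5@95; bids=[#4:4@95] asks=[-]
After op 7 [order #6] market_buy(qty=1): fills=none; bids=[#4:4@95] asks=[-]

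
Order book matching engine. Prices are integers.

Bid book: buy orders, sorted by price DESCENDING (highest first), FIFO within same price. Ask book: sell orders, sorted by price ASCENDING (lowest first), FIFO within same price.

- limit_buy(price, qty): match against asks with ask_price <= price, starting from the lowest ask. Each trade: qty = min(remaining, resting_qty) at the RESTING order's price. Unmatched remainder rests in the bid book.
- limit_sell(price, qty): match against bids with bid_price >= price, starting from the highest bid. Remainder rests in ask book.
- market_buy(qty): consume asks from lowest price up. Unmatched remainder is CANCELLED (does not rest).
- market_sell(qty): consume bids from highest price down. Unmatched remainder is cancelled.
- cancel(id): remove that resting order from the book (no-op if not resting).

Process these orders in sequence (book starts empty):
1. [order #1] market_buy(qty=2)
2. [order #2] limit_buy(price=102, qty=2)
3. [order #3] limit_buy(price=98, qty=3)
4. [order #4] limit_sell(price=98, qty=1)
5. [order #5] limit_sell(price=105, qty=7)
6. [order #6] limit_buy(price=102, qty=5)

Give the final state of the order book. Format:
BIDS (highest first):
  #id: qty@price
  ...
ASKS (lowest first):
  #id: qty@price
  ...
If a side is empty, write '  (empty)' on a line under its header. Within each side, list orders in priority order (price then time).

Answer: BIDS (highest first):
  #2: 1@102
  #6: 5@102
  #3: 3@98
ASKS (lowest first):
  #5: 7@105

Derivation:
After op 1 [order #1] market_buy(qty=2): fills=none; bids=[-] asks=[-]
After op 2 [order #2] limit_buy(price=102, qty=2): fills=none; bids=[#2:2@102] asks=[-]
After op 3 [order #3] limit_buy(price=98, qty=3): fills=none; bids=[#2:2@102 #3:3@98] asks=[-]
After op 4 [order #4] limit_sell(price=98, qty=1): fills=#2x#4:1@102; bids=[#2:1@102 #3:3@98] asks=[-]
After op 5 [order #5] limit_sell(price=105, qty=7): fills=none; bids=[#2:1@102 #3:3@98] asks=[#5:7@105]
After op 6 [order #6] limit_buy(price=102, qty=5): fills=none; bids=[#2:1@102 #6:5@102 #3:3@98] asks=[#5:7@105]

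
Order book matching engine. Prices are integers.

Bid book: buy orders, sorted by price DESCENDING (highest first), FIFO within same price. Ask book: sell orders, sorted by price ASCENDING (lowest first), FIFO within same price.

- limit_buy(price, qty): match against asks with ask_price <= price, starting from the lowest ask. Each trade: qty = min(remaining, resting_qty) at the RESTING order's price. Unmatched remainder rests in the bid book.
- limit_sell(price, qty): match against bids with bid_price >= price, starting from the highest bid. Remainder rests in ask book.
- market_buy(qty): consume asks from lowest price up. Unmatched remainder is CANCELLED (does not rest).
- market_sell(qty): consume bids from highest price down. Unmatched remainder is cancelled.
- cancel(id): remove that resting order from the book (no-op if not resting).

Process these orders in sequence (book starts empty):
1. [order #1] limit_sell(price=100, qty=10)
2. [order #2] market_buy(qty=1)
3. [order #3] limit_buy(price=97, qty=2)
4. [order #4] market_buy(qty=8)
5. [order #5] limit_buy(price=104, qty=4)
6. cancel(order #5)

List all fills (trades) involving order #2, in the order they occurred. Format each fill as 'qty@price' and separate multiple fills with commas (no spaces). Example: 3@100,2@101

After op 1 [order #1] limit_sell(price=100, qty=10): fills=none; bids=[-] asks=[#1:10@100]
After op 2 [order #2] market_buy(qty=1): fills=#2x#1:1@100; bids=[-] asks=[#1:9@100]
After op 3 [order #3] limit_buy(price=97, qty=2): fills=none; bids=[#3:2@97] asks=[#1:9@100]
After op 4 [order #4] market_buy(qty=8): fills=#4x#1:8@100; bids=[#3:2@97] asks=[#1:1@100]
After op 5 [order #5] limit_buy(price=104, qty=4): fills=#5x#1:1@100; bids=[#5:3@104 #3:2@97] asks=[-]
After op 6 cancel(order #5): fills=none; bids=[#3:2@97] asks=[-]

Answer: 1@100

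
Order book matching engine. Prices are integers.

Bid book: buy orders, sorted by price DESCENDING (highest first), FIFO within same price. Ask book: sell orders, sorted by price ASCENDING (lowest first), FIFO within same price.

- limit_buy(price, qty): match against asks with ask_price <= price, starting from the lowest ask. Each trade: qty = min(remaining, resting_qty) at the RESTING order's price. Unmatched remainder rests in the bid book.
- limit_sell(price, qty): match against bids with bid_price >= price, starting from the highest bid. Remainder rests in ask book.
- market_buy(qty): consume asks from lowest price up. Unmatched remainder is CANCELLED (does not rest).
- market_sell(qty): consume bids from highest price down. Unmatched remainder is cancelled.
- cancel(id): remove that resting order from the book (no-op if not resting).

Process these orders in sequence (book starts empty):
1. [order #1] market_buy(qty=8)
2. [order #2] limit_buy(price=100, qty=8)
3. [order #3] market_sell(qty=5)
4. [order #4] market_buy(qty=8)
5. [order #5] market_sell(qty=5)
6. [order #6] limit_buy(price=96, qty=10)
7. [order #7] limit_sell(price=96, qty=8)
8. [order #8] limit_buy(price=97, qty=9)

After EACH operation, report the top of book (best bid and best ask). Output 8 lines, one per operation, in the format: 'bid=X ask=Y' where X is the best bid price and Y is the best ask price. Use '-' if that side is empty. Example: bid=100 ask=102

Answer: bid=- ask=-
bid=100 ask=-
bid=100 ask=-
bid=100 ask=-
bid=- ask=-
bid=96 ask=-
bid=96 ask=-
bid=97 ask=-

Derivation:
After op 1 [order #1] market_buy(qty=8): fills=none; bids=[-] asks=[-]
After op 2 [order #2] limit_buy(price=100, qty=8): fills=none; bids=[#2:8@100] asks=[-]
After op 3 [order #3] market_sell(qty=5): fills=#2x#3:5@100; bids=[#2:3@100] asks=[-]
After op 4 [order #4] market_buy(qty=8): fills=none; bids=[#2:3@100] asks=[-]
After op 5 [order #5] market_sell(qty=5): fills=#2x#5:3@100; bids=[-] asks=[-]
After op 6 [order #6] limit_buy(price=96, qty=10): fills=none; bids=[#6:10@96] asks=[-]
After op 7 [order #7] limit_sell(price=96, qty=8): fills=#6x#7:8@96; bids=[#6:2@96] asks=[-]
After op 8 [order #8] limit_buy(price=97, qty=9): fills=none; bids=[#8:9@97 #6:2@96] asks=[-]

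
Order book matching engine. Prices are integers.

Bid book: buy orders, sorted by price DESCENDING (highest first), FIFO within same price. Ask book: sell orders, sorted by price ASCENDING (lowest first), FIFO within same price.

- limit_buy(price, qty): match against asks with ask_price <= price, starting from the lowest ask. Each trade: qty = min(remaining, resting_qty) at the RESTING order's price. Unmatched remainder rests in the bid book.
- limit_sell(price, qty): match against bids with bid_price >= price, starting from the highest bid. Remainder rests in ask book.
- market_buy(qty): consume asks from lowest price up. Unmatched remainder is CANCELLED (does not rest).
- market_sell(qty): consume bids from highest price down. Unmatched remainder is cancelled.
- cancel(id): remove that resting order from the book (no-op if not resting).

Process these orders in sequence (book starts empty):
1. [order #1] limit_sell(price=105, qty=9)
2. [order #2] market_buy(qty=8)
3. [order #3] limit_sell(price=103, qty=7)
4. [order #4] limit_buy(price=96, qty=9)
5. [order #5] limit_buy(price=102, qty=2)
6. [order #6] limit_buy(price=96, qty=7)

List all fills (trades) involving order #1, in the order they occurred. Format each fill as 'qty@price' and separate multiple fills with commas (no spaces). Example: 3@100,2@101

Answer: 8@105

Derivation:
After op 1 [order #1] limit_sell(price=105, qty=9): fills=none; bids=[-] asks=[#1:9@105]
After op 2 [order #2] market_buy(qty=8): fills=#2x#1:8@105; bids=[-] asks=[#1:1@105]
After op 3 [order #3] limit_sell(price=103, qty=7): fills=none; bids=[-] asks=[#3:7@103 #1:1@105]
After op 4 [order #4] limit_buy(price=96, qty=9): fills=none; bids=[#4:9@96] asks=[#3:7@103 #1:1@105]
After op 5 [order #5] limit_buy(price=102, qty=2): fills=none; bids=[#5:2@102 #4:9@96] asks=[#3:7@103 #1:1@105]
After op 6 [order #6] limit_buy(price=96, qty=7): fills=none; bids=[#5:2@102 #4:9@96 #6:7@96] asks=[#3:7@103 #1:1@105]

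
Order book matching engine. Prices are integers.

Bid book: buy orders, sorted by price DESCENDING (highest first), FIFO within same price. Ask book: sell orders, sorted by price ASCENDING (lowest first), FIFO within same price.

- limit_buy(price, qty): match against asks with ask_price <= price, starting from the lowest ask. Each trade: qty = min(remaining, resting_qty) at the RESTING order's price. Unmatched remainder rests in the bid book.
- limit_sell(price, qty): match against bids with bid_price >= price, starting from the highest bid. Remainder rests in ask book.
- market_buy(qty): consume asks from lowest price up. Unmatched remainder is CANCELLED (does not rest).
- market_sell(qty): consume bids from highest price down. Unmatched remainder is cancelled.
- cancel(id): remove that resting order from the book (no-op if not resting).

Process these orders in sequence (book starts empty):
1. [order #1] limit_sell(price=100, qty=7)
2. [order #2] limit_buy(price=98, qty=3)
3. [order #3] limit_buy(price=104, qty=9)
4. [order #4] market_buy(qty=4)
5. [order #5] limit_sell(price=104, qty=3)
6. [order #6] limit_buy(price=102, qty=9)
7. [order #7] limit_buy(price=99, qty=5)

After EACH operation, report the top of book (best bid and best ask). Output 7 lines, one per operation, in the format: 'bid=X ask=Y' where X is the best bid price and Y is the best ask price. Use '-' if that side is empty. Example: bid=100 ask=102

Answer: bid=- ask=100
bid=98 ask=100
bid=104 ask=-
bid=104 ask=-
bid=98 ask=104
bid=102 ask=104
bid=102 ask=104

Derivation:
After op 1 [order #1] limit_sell(price=100, qty=7): fills=none; bids=[-] asks=[#1:7@100]
After op 2 [order #2] limit_buy(price=98, qty=3): fills=none; bids=[#2:3@98] asks=[#1:7@100]
After op 3 [order #3] limit_buy(price=104, qty=9): fills=#3x#1:7@100; bids=[#3:2@104 #2:3@98] asks=[-]
After op 4 [order #4] market_buy(qty=4): fills=none; bids=[#3:2@104 #2:3@98] asks=[-]
After op 5 [order #5] limit_sell(price=104, qty=3): fills=#3x#5:2@104; bids=[#2:3@98] asks=[#5:1@104]
After op 6 [order #6] limit_buy(price=102, qty=9): fills=none; bids=[#6:9@102 #2:3@98] asks=[#5:1@104]
After op 7 [order #7] limit_buy(price=99, qty=5): fills=none; bids=[#6:9@102 #7:5@99 #2:3@98] asks=[#5:1@104]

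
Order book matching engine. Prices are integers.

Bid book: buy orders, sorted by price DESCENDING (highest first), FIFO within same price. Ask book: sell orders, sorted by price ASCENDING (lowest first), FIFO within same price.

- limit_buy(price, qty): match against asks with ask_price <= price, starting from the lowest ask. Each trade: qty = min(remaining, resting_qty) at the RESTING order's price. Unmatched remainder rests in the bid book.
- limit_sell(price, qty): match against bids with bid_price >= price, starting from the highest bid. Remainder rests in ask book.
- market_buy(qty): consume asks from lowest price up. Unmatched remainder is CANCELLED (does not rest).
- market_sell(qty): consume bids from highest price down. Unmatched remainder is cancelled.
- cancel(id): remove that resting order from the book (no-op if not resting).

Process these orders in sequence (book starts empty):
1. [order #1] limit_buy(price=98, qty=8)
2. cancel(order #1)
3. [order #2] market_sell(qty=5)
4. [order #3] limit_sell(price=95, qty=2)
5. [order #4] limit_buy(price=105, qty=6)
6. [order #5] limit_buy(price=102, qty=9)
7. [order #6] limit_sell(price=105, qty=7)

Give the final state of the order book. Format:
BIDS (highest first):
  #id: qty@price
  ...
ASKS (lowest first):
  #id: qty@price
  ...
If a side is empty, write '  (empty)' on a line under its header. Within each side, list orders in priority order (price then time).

After op 1 [order #1] limit_buy(price=98, qty=8): fills=none; bids=[#1:8@98] asks=[-]
After op 2 cancel(order #1): fills=none; bids=[-] asks=[-]
After op 3 [order #2] market_sell(qty=5): fills=none; bids=[-] asks=[-]
After op 4 [order #3] limit_sell(price=95, qty=2): fills=none; bids=[-] asks=[#3:2@95]
After op 5 [order #4] limit_buy(price=105, qty=6): fills=#4x#3:2@95; bids=[#4:4@105] asks=[-]
After op 6 [order #5] limit_buy(price=102, qty=9): fills=none; bids=[#4:4@105 #5:9@102] asks=[-]
After op 7 [order #6] limit_sell(price=105, qty=7): fills=#4x#6:4@105; bids=[#5:9@102] asks=[#6:3@105]

Answer: BIDS (highest first):
  #5: 9@102
ASKS (lowest first):
  #6: 3@105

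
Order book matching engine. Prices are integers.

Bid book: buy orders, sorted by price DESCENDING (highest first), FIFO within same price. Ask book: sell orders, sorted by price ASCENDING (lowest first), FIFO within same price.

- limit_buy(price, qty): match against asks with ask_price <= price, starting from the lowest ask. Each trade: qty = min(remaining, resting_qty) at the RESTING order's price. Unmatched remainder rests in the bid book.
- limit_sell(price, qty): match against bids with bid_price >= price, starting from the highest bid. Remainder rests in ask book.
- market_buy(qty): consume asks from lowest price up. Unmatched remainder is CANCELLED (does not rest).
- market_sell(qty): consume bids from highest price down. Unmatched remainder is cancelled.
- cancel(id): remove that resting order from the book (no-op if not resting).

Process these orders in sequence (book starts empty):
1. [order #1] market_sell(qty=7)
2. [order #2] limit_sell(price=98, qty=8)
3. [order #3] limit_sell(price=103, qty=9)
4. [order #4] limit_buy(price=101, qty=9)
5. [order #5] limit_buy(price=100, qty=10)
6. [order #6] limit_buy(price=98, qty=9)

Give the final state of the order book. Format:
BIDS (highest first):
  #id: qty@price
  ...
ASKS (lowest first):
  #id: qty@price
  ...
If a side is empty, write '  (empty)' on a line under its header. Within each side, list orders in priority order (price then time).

Answer: BIDS (highest first):
  #4: 1@101
  #5: 10@100
  #6: 9@98
ASKS (lowest first):
  #3: 9@103

Derivation:
After op 1 [order #1] market_sell(qty=7): fills=none; bids=[-] asks=[-]
After op 2 [order #2] limit_sell(price=98, qty=8): fills=none; bids=[-] asks=[#2:8@98]
After op 3 [order #3] limit_sell(price=103, qty=9): fills=none; bids=[-] asks=[#2:8@98 #3:9@103]
After op 4 [order #4] limit_buy(price=101, qty=9): fills=#4x#2:8@98; bids=[#4:1@101] asks=[#3:9@103]
After op 5 [order #5] limit_buy(price=100, qty=10): fills=none; bids=[#4:1@101 #5:10@100] asks=[#3:9@103]
After op 6 [order #6] limit_buy(price=98, qty=9): fills=none; bids=[#4:1@101 #5:10@100 #6:9@98] asks=[#3:9@103]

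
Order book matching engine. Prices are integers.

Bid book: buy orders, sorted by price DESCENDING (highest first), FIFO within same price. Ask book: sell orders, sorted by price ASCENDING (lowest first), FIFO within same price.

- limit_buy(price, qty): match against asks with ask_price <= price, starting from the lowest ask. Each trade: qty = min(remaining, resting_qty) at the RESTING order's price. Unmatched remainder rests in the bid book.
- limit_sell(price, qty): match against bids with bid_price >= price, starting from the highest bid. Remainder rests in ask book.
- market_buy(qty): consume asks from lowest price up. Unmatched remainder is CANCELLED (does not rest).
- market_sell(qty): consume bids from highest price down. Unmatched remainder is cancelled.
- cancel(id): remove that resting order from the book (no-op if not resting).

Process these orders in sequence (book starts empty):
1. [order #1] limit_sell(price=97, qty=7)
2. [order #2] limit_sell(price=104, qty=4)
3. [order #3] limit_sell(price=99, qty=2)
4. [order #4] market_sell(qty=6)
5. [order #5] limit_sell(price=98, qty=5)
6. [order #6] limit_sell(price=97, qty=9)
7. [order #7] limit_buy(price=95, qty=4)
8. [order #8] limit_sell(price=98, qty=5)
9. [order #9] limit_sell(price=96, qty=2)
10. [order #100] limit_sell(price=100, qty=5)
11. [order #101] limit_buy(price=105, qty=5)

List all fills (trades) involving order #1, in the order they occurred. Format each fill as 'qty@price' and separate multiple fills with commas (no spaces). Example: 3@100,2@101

After op 1 [order #1] limit_sell(price=97, qty=7): fills=none; bids=[-] asks=[#1:7@97]
After op 2 [order #2] limit_sell(price=104, qty=4): fills=none; bids=[-] asks=[#1:7@97 #2:4@104]
After op 3 [order #3] limit_sell(price=99, qty=2): fills=none; bids=[-] asks=[#1:7@97 #3:2@99 #2:4@104]
After op 4 [order #4] market_sell(qty=6): fills=none; bids=[-] asks=[#1:7@97 #3:2@99 #2:4@104]
After op 5 [order #5] limit_sell(price=98, qty=5): fills=none; bids=[-] asks=[#1:7@97 #5:5@98 #3:2@99 #2:4@104]
After op 6 [order #6] limit_sell(price=97, qty=9): fills=none; bids=[-] asks=[#1:7@97 #6:9@97 #5:5@98 #3:2@99 #2:4@104]
After op 7 [order #7] limit_buy(price=95, qty=4): fills=none; bids=[#7:4@95] asks=[#1:7@97 #6:9@97 #5:5@98 #3:2@99 #2:4@104]
After op 8 [order #8] limit_sell(price=98, qty=5): fills=none; bids=[#7:4@95] asks=[#1:7@97 #6:9@97 #5:5@98 #8:5@98 #3:2@99 #2:4@104]
After op 9 [order #9] limit_sell(price=96, qty=2): fills=none; bids=[#7:4@95] asks=[#9:2@96 #1:7@97 #6:9@97 #5:5@98 #8:5@98 #3:2@99 #2:4@104]
After op 10 [order #100] limit_sell(price=100, qty=5): fills=none; bids=[#7:4@95] asks=[#9:2@96 #1:7@97 #6:9@97 #5:5@98 #8:5@98 #3:2@99 #100:5@100 #2:4@104]
After op 11 [order #101] limit_buy(price=105, qty=5): fills=#101x#9:2@96 #101x#1:3@97; bids=[#7:4@95] asks=[#1:4@97 #6:9@97 #5:5@98 #8:5@98 #3:2@99 #100:5@100 #2:4@104]

Answer: 3@97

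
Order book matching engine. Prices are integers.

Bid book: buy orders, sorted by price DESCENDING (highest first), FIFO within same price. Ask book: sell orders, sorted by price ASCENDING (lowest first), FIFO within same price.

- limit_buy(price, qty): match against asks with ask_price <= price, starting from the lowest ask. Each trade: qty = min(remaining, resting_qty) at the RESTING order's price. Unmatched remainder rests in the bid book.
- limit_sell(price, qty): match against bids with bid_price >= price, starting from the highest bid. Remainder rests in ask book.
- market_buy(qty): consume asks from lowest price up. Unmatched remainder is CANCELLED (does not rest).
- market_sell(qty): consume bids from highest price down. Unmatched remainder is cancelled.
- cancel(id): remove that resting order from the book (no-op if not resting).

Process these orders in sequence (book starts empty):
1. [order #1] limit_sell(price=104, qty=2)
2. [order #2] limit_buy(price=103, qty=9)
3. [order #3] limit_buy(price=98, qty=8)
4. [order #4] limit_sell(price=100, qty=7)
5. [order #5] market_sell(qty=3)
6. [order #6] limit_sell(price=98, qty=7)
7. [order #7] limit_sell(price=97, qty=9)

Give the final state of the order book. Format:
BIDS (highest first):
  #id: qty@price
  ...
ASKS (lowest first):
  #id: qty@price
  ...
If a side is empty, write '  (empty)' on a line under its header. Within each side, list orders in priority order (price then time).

After op 1 [order #1] limit_sell(price=104, qty=2): fills=none; bids=[-] asks=[#1:2@104]
After op 2 [order #2] limit_buy(price=103, qty=9): fills=none; bids=[#2:9@103] asks=[#1:2@104]
After op 3 [order #3] limit_buy(price=98, qty=8): fills=none; bids=[#2:9@103 #3:8@98] asks=[#1:2@104]
After op 4 [order #4] limit_sell(price=100, qty=7): fills=#2x#4:7@103; bids=[#2:2@103 #3:8@98] asks=[#1:2@104]
After op 5 [order #5] market_sell(qty=3): fills=#2x#5:2@103 #3x#5:1@98; bids=[#3:7@98] asks=[#1:2@104]
After op 6 [order #6] limit_sell(price=98, qty=7): fills=#3x#6:7@98; bids=[-] asks=[#1:2@104]
After op 7 [order #7] limit_sell(price=97, qty=9): fills=none; bids=[-] asks=[#7:9@97 #1:2@104]

Answer: BIDS (highest first):
  (empty)
ASKS (lowest first):
  #7: 9@97
  #1: 2@104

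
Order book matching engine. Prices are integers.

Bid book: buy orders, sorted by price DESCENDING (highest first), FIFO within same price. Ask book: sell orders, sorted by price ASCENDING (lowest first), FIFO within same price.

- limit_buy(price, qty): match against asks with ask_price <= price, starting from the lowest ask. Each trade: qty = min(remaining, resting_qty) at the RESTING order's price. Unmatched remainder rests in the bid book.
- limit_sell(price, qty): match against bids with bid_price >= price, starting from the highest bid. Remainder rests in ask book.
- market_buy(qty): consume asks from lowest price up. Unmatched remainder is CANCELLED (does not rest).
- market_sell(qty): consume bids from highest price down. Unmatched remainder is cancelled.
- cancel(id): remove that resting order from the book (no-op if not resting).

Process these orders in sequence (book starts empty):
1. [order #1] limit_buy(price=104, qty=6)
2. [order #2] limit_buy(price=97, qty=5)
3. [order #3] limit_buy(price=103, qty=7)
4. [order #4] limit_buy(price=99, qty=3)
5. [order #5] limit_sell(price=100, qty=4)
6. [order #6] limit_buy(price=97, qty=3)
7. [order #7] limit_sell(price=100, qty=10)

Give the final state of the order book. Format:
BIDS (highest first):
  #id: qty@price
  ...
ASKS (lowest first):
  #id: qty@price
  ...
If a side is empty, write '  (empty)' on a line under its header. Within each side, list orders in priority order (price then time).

Answer: BIDS (highest first):
  #4: 3@99
  #2: 5@97
  #6: 3@97
ASKS (lowest first):
  #7: 1@100

Derivation:
After op 1 [order #1] limit_buy(price=104, qty=6): fills=none; bids=[#1:6@104] asks=[-]
After op 2 [order #2] limit_buy(price=97, qty=5): fills=none; bids=[#1:6@104 #2:5@97] asks=[-]
After op 3 [order #3] limit_buy(price=103, qty=7): fills=none; bids=[#1:6@104 #3:7@103 #2:5@97] asks=[-]
After op 4 [order #4] limit_buy(price=99, qty=3): fills=none; bids=[#1:6@104 #3:7@103 #4:3@99 #2:5@97] asks=[-]
After op 5 [order #5] limit_sell(price=100, qty=4): fills=#1x#5:4@104; bids=[#1:2@104 #3:7@103 #4:3@99 #2:5@97] asks=[-]
After op 6 [order #6] limit_buy(price=97, qty=3): fills=none; bids=[#1:2@104 #3:7@103 #4:3@99 #2:5@97 #6:3@97] asks=[-]
After op 7 [order #7] limit_sell(price=100, qty=10): fills=#1x#7:2@104 #3x#7:7@103; bids=[#4:3@99 #2:5@97 #6:3@97] asks=[#7:1@100]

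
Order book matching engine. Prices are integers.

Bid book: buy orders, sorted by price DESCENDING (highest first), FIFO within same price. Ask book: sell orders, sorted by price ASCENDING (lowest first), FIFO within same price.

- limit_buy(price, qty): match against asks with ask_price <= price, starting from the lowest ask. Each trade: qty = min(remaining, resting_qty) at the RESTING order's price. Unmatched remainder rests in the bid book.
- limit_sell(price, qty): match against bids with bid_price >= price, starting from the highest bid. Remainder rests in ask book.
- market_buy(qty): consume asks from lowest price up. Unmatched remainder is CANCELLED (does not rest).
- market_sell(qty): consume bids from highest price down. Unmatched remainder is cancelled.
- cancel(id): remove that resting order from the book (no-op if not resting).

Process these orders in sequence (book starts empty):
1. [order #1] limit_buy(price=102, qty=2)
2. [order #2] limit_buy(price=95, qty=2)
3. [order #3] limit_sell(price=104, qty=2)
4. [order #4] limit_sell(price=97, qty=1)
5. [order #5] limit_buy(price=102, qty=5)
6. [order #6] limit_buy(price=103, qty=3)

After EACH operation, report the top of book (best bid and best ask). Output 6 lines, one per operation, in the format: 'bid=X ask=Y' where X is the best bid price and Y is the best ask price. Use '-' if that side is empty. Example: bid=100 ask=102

Answer: bid=102 ask=-
bid=102 ask=-
bid=102 ask=104
bid=102 ask=104
bid=102 ask=104
bid=103 ask=104

Derivation:
After op 1 [order #1] limit_buy(price=102, qty=2): fills=none; bids=[#1:2@102] asks=[-]
After op 2 [order #2] limit_buy(price=95, qty=2): fills=none; bids=[#1:2@102 #2:2@95] asks=[-]
After op 3 [order #3] limit_sell(price=104, qty=2): fills=none; bids=[#1:2@102 #2:2@95] asks=[#3:2@104]
After op 4 [order #4] limit_sell(price=97, qty=1): fills=#1x#4:1@102; bids=[#1:1@102 #2:2@95] asks=[#3:2@104]
After op 5 [order #5] limit_buy(price=102, qty=5): fills=none; bids=[#1:1@102 #5:5@102 #2:2@95] asks=[#3:2@104]
After op 6 [order #6] limit_buy(price=103, qty=3): fills=none; bids=[#6:3@103 #1:1@102 #5:5@102 #2:2@95] asks=[#3:2@104]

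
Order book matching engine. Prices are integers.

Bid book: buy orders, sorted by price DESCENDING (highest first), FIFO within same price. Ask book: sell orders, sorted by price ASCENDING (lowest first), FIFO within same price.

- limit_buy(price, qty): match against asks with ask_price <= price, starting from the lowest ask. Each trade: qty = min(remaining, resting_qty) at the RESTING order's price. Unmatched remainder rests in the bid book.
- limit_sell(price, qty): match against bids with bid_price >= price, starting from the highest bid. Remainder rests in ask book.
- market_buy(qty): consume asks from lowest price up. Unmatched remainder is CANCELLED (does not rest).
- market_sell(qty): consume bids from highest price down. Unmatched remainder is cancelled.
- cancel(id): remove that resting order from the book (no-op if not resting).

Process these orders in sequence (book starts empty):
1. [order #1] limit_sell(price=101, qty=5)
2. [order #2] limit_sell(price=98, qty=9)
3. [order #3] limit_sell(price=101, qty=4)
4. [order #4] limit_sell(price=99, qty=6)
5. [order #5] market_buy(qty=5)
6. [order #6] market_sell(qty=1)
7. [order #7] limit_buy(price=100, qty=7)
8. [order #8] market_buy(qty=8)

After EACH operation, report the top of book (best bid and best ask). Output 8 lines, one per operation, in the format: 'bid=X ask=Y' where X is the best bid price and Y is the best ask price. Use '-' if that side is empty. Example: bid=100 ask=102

After op 1 [order #1] limit_sell(price=101, qty=5): fills=none; bids=[-] asks=[#1:5@101]
After op 2 [order #2] limit_sell(price=98, qty=9): fills=none; bids=[-] asks=[#2:9@98 #1:5@101]
After op 3 [order #3] limit_sell(price=101, qty=4): fills=none; bids=[-] asks=[#2:9@98 #1:5@101 #3:4@101]
After op 4 [order #4] limit_sell(price=99, qty=6): fills=none; bids=[-] asks=[#2:9@98 #4:6@99 #1:5@101 #3:4@101]
After op 5 [order #5] market_buy(qty=5): fills=#5x#2:5@98; bids=[-] asks=[#2:4@98 #4:6@99 #1:5@101 #3:4@101]
After op 6 [order #6] market_sell(qty=1): fills=none; bids=[-] asks=[#2:4@98 #4:6@99 #1:5@101 #3:4@101]
After op 7 [order #7] limit_buy(price=100, qty=7): fills=#7x#2:4@98 #7x#4:3@99; bids=[-] asks=[#4:3@99 #1:5@101 #3:4@101]
After op 8 [order #8] market_buy(qty=8): fills=#8x#4:3@99 #8x#1:5@101; bids=[-] asks=[#3:4@101]

Answer: bid=- ask=101
bid=- ask=98
bid=- ask=98
bid=- ask=98
bid=- ask=98
bid=- ask=98
bid=- ask=99
bid=- ask=101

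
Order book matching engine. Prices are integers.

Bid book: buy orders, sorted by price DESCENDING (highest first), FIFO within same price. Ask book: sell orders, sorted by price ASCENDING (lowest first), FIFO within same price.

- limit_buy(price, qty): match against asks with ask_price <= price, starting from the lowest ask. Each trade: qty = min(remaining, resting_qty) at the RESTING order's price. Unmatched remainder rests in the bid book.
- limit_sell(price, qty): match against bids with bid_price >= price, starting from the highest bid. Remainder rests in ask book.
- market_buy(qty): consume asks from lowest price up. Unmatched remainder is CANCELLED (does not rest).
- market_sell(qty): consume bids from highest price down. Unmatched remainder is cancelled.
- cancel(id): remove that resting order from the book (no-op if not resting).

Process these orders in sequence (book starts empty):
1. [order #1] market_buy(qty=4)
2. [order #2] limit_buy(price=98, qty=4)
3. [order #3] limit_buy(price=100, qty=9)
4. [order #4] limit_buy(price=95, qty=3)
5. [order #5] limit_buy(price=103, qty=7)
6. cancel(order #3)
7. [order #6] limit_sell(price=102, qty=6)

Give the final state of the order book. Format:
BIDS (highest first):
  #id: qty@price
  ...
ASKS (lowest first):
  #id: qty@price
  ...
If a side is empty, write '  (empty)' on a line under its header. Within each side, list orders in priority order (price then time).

Answer: BIDS (highest first):
  #5: 1@103
  #2: 4@98
  #4: 3@95
ASKS (lowest first):
  (empty)

Derivation:
After op 1 [order #1] market_buy(qty=4): fills=none; bids=[-] asks=[-]
After op 2 [order #2] limit_buy(price=98, qty=4): fills=none; bids=[#2:4@98] asks=[-]
After op 3 [order #3] limit_buy(price=100, qty=9): fills=none; bids=[#3:9@100 #2:4@98] asks=[-]
After op 4 [order #4] limit_buy(price=95, qty=3): fills=none; bids=[#3:9@100 #2:4@98 #4:3@95] asks=[-]
After op 5 [order #5] limit_buy(price=103, qty=7): fills=none; bids=[#5:7@103 #3:9@100 #2:4@98 #4:3@95] asks=[-]
After op 6 cancel(order #3): fills=none; bids=[#5:7@103 #2:4@98 #4:3@95] asks=[-]
After op 7 [order #6] limit_sell(price=102, qty=6): fills=#5x#6:6@103; bids=[#5:1@103 #2:4@98 #4:3@95] asks=[-]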